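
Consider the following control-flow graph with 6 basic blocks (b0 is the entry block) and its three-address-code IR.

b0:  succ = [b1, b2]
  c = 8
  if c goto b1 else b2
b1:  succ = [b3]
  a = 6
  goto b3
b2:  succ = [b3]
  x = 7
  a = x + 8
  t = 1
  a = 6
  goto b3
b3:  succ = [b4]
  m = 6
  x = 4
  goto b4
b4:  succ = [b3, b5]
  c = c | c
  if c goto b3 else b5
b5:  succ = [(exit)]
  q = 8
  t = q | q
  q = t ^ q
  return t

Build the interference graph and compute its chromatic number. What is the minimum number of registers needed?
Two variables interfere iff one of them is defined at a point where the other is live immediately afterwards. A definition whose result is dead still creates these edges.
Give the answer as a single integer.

def/use:
  b0 def {c} use ∅
  b1 def {a} use ∅
  b2 def {a,t,x} use ∅
  b3 def {m,x} use ∅
  b4 def {c} use {c}
  b5 def {q,t} use ∅

Backward fixpoint:
  b0: in=∅ out={c}
  b1: in={c} out={c}
  b2: in={c} out={c}
  b3: in={c} out={c}
  b4: in={c} out={c}
  b5: in=∅ out=∅

Interfere edges:
  a: {c}
  c: {a,m,t,x}
  m: {c}
  q: {t}
  t: {c,q}
  x: {c}

Chromatic number:
  lower bound: {a,c} mutually conflict ⇒ χ ≥ 2
  2-colouring: R0={c,q}  R1={a,m,t,x}
  χ = 2

Answer: 2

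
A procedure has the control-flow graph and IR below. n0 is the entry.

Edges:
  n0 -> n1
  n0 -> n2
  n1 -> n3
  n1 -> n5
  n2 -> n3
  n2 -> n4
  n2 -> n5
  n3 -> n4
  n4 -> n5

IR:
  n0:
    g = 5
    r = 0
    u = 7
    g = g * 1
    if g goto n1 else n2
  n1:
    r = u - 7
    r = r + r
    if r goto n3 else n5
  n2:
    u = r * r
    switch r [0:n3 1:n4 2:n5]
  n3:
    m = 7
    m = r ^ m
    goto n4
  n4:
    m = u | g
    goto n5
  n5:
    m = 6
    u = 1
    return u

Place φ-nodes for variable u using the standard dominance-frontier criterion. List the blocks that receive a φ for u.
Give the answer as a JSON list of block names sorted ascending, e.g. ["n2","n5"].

Answer: ["n3", "n4", "n5"]

Analysis:
idom tree: n1←n0 n2←n0 n3←n0 n4←n0 n5←n0
Dom at joins:
  n3: preds {n1,n2}: {n0,n1} ∩ {n0,n2} = {n0}; idom=n0
  n4: preds {n2,n3}: {n0,n2} ∩ {n0,n3} = {n0}; idom=n0
  n5: preds {n1,n2,n4}: {n0,n1} ∩ {n0,n2} ∩ {n0,n4} = {n0}; idom=n0

DF walk-up:
  join n3 pred n1: n1 stop@n0
  join n3 pred n2: n2 stop@n0
  join n4 pred n2: n2 stop@n0
  join n4 pred n3: n3 stop@n0
  join n5 pred n1: n1 stop@n0
  join n5 pred n2: n2 stop@n0
  join n5 pred n4: n4 stop@n0
  n0: DF=∅
  n1: DF={n3,n5}
  n2: DF={n3,n4,n5}
  n3: DF={n4}
  n4: DF={n5}
  n5: DF=∅

φ for u: defs {n0,n2,n5}
  DF⁺ = {n3,n4,n5}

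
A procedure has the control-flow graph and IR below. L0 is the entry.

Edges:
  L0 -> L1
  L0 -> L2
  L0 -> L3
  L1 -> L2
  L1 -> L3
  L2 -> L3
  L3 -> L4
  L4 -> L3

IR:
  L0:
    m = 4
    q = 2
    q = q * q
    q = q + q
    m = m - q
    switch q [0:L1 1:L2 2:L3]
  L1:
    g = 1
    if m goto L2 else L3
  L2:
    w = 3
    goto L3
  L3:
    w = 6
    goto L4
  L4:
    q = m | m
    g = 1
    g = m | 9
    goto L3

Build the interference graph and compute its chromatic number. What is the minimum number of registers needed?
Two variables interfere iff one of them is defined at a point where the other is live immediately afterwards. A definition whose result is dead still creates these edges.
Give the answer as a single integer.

Per-block:
  L0: def={m,q} ue=∅
  L1: def={g} ue={m}
  L2: def={w} ue=∅
  L3: def={w} ue=∅
  L4: def={g,q} ue={m}

Liveness:
  live L0: ∅→{m}
  live L1: {m}→{m}
  live L2: {m}→{m}
  live L3: {m}→{m}
  live L4: {m}→{m}

Interfere edges:
  g: {m}
  m: {g,q,w}
  q: {m}
  w: {m}

Chromatic number:
  clique {g,m} ⇒ need ≥ 2
  assign g→R1 m→R0 q→R1 w→R1 — no edge inside a register ⇒ χ ≤ 2
  χ = 2

Answer: 2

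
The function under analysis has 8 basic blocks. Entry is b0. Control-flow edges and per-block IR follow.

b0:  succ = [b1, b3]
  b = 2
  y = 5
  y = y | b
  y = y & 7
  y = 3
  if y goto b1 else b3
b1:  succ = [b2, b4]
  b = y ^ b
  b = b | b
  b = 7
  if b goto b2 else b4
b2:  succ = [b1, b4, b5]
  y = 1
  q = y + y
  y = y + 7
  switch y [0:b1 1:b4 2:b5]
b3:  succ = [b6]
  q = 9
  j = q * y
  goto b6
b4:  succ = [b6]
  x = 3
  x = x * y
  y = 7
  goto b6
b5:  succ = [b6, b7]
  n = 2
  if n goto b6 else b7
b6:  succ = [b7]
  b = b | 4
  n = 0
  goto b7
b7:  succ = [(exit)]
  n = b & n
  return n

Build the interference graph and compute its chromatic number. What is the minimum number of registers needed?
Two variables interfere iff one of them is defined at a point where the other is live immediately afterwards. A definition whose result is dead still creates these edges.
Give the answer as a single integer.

Answer: 3

Analysis:
Per-block:
  b0 def {b,y} use ∅
  b1 def {b} use {b,y}
  b2 def {q,y} use ∅
  b3 def {j,q} use {y}
  b4 def {x,y} use {y}
  b5 def {n} use ∅
  b6 def {b,n} use {b}
  b7 def {n} use {b,n}

Backward fixpoint:
  b0 li=∅ lo={b,y}
  b1 li={b,y} lo={b,y}
  b2 li={b} lo={b,y}
  b3 li={b,y} lo={b}
  b4 li={b,y} lo={b}
  b5 li={b} lo={b,n}
  b6 li={b} lo={b,n}
  b7 li={b,n} lo=∅

Conflict graph:
  b↔{j,n,q,x,y}
  j↔{b}
  n↔{b}
  q↔{b,y}
  x↔{b,y}
  y↔{b,q,x}

Colouring:
  {b,q,y} pairwise interfere (3-clique) ⇒ χ ≥ 3
  assign b→R0 j→R1 n→R1 q→R2 x→R2 y→R1 — no edge inside a register ⇒ χ ≤ 3
  χ = 3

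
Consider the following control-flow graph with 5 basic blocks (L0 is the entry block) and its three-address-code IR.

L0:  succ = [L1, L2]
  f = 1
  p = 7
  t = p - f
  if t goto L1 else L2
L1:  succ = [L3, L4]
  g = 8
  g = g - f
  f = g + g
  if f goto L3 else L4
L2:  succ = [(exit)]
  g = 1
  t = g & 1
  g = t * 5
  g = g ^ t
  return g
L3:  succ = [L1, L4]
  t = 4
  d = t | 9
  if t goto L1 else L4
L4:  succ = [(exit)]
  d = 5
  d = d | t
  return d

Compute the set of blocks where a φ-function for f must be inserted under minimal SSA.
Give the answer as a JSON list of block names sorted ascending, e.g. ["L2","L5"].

idom tree: L1←L0 L2←L0 L3←L1 L4←L1
Dom at joins:
  L1: preds {L0,L3}: {L0} ∩ {L0,L1,L3} = {L0}; idom=L0
  L4: preds {L1,L3}: {L0,L1} ∩ {L0,L1,L3} = {L0,L1}; idom=L1

DF walk-up:
  join L1 pred L0: · stop@L0
  join L1 pred L3: L3→L1 stop@L0
  join L4 pred L1: · stop@L1
  join L4 pred L3: L3 stop@L1
  L0: DF=∅
  L1: DF={L1}
  L2: DF=∅
  L3: DF={L1,L4}
  L4: DF=∅

φ for f: defs {L0,L1}
  DF⁺ = {L1}

Answer: ["L1"]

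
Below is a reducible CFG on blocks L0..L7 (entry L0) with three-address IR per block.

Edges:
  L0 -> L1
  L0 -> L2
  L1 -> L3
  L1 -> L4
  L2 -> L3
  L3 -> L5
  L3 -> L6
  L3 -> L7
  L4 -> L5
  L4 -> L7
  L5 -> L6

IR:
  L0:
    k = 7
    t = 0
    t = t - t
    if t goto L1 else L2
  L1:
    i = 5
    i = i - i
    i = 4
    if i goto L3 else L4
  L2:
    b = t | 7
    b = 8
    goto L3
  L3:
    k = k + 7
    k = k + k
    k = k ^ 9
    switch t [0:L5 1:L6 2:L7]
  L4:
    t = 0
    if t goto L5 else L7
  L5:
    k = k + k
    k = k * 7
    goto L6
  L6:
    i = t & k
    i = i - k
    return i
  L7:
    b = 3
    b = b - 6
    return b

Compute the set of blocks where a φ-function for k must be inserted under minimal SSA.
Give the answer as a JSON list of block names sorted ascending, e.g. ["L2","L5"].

idom tree: L1←L0 L2←L0 L3←L0 L4←L1 L5←L0 L6←L0 L7←L0
Dom∩ at merges:
  L3: preds {L1,L2}: {L0,L1} ∩ {L0,L2} = {L0}; idom=L0
  L5: preds {L3,L4}: {L0,L3} ∩ {L0,L1,L4} = {L0}; idom=L0
  L6: preds {L3,L5}: {L0,L3} ∩ {L0,L5} = {L0}; idom=L0
  L7: preds {L3,L4}: {L0,L3} ∩ {L0,L1,L4} = {L0}; idom=L0

Frontier:
  L3←L1: walk L1 to L0
  L3←L2: walk L2 to L0
  L5←L3: walk L3 to L0
  L5←L4: walk L4→L1 to L0
  L6←L3: walk L3 to L0
  L6←L5: walk L5 to L0
  L7←L3: walk L3 to L0
  L7←L4: walk L4→L1 to L0
  DF(L0)=∅
  DF(L1)={L3,L5,L7}
  DF(L2)={L3}
  DF(L3)={L5,L6,L7}
  DF(L4)={L5,L7}
  DF(L5)={L6}
  DF(L6)=∅
  DF(L7)=∅

φ for k: defs {L0,L3,L5}
  DF⁺ = {L5,L6,L7}

Answer: ["L5", "L6", "L7"]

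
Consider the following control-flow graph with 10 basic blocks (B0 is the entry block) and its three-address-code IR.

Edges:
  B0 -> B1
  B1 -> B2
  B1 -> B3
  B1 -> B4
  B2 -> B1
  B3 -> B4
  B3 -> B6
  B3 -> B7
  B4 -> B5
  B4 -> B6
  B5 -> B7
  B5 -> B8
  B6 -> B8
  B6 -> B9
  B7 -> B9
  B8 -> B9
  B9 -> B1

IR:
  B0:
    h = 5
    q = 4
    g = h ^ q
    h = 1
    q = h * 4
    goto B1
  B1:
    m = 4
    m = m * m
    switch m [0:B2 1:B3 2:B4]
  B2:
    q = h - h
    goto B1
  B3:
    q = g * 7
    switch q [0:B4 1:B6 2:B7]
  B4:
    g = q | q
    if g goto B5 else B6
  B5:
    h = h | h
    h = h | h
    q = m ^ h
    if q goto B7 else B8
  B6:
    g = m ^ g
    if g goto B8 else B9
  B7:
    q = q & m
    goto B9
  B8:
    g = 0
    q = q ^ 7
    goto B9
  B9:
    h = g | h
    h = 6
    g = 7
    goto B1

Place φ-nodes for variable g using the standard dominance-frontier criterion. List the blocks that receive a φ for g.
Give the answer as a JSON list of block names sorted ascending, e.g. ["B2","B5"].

Answer: ["B1", "B6", "B7", "B8", "B9"]

Derivation:
idom tree: B1←B0 B2←B1 B3←B1 B4←B1 B5←B4 B6←B1 B7←B1 B8←B1 B9←B1
Join-block Dom:
  B1: preds {B0,B2,B9}: {B0} ∩ {B0,B1,B2} ∩ {B0,B1,B9} = {B0}; idom=B0
  B4: preds {B1,B3}: {B0,B1} ∩ {B0,B1,B3} = {B0,B1}; idom=B1
  B6: preds {B3,B4}: {B0,B1,B3} ∩ {B0,B1,B4} = {B0,B1}; idom=B1
  B7: preds {B3,B5}: {B0,B1,B3} ∩ {B0,B1,B4,B5} = {B0,B1}; idom=B1
  B8: preds {B5,B6}: {B0,B1,B4,B5} ∩ {B0,B1,B6} = {B0,B1}; idom=B1
  B9: preds {B6,B7,B8}: {B0,B1,B6} ∩ {B0,B1,B7} ∩ {B0,B1,B8} = {B0,B1}; idom=B1

Frontier:
  B1←B0: walk · to B0
  B1←B2: walk B2→B1 to B0
  B1←B9: walk B9→B1 to B0
  B4←B1: walk · to B1
  B4←B3: walk B3 to B1
  B6←B3: walk B3 to B1
  B6←B4: walk B4 to B1
  B7←B3: walk B3 to B1
  B7←B5: walk B5→B4 to B1
  B8←B5: walk B5→B4 to B1
  B8←B6: walk B6 to B1
  B9←B6: walk B6 to B1
  B9←B7: walk B7 to B1
  B9←B8: walk B8 to B1
  B0 → ∅
  B1 → {B1}
  B2 → {B1}
  B3 → {B4,B6,B7}
  B4 → {B6,B7,B8}
  B5 → {B7,B8}
  B6 → {B8,B9}
  B7 → {B9}
  B8 → {B9}
  B9 → {B1}

φ for g: defs {B0,B4,B6,B8,B9}
  DF⁺ = {B1,B6,B7,B8,B9}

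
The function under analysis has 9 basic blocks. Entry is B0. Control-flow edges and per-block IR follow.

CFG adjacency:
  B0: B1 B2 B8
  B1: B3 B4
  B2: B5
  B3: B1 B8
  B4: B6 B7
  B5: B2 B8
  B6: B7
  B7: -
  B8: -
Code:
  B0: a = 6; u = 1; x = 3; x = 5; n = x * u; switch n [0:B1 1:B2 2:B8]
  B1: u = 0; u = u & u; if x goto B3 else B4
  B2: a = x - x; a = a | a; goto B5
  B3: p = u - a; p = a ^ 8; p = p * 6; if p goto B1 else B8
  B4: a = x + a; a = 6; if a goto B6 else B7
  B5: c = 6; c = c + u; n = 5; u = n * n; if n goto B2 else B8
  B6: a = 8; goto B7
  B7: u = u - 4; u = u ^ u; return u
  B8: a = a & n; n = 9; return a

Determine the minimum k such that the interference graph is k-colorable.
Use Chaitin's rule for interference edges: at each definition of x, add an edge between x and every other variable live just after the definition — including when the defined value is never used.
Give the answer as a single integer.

Answer: 4

Working:
Block summaries:
  B0 def {a,n,u,x} use ∅
  B1 def {u} use {x}
  B2 def {a} use {x}
  B3 def {p} use {a,u}
  B4 def {a} use {a,x}
  B5 def {c,n,u} use {u}
  B6 def {a} use ∅
  B7 def {u} use {u}
  B8 def {a,n} use {a,n}

Backward fixpoint:
  live B0: ∅→{a,n,u,x}
  live B1: {a,n,x}→{a,n,u,x}
  live B2: {u,x}→{a,u,x}
  live B3: {a,n,u,x}→{a,n,x}
  live B4: {a,u,x}→{u}
  live B5: {a,u,x}→{a,n,u,x}
  live B6: {u}→{u}
  live B7: {u}→∅
  live B8: {a,n}→∅

Interfere edges:
  a: {c,n,p,u,x}
  c: {a,u,x}
  n: {a,p,u,x}
  p: {a,n,x}
  u: {a,c,n,x}
  x: {a,c,n,p,u}

Colouring:
  clique {a,c,u,x} ⇒ need ≥ 4
  4-colouring: r0={a}  r1={x}  r2={c,n}  r3={p,u}
  χ = 4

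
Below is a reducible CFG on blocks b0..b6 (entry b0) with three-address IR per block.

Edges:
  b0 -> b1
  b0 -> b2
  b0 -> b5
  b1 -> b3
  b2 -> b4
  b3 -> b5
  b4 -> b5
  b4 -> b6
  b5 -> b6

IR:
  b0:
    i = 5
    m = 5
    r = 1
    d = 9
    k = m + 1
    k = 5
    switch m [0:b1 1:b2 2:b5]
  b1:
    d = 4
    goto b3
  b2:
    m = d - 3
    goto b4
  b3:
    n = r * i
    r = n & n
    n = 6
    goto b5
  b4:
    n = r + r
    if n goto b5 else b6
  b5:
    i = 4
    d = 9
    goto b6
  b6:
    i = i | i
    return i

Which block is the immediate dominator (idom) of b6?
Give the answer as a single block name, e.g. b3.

idom tree: b1←b0 b2←b0 b3←b1 b4←b2 b5←b0 b6←b0
Dom∩ at merges:
  b5: preds {b0,b3,b4}: {b0} ∩ {b0,b1,b3} ∩ {b0,b2,b4} = {b0}; idom=b0
  b6: preds {b4,b5}: {b0,b2,b4} ∩ {b0,b5} = {b0}; idom=b0

idom(b6) = b0

Answer: b0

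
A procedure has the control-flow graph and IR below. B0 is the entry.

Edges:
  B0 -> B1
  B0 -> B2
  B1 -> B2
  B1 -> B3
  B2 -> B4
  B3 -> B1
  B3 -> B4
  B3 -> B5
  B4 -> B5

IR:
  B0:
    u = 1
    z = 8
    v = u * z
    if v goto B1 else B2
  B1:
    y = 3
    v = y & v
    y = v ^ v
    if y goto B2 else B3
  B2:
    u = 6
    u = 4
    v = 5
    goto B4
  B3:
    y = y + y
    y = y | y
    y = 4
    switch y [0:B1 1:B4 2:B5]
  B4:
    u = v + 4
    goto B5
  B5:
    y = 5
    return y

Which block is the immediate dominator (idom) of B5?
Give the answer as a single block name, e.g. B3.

idom tree: B1←B0 B2←B0 B3←B1 B4←B0 B5←B0
Join-block Dom:
  B1: preds {B0,B3}: {B0} ∩ {B0,B1,B3} = {B0}; idom=B0
  B2: preds {B0,B1}: {B0} ∩ {B0,B1} = {B0}; idom=B0
  B4: preds {B2,B3}: {B0,B2} ∩ {B0,B1,B3} = {B0}; idom=B0
  B5: preds {B3,B4}: {B0,B1,B3} ∩ {B0,B4} = {B0}; idom=B0

idom(B5) = B0

Answer: B0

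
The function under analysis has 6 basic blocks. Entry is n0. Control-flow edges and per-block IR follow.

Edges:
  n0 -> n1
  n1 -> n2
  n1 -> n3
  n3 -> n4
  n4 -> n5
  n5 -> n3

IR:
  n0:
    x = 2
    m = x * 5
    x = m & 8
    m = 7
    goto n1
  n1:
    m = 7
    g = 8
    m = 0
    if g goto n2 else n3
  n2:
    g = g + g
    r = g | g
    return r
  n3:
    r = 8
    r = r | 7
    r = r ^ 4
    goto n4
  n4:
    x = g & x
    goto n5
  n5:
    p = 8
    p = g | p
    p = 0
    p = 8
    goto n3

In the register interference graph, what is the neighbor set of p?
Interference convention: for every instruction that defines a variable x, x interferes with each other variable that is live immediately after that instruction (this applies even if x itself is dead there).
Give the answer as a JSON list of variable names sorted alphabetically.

Answer: ["g", "x"]

Working:
Block summaries:
  n0: def={m,x} ue=∅
  n1: def={g,m} ue=∅
  n2: def={g,r} ue={g}
  n3: def={r} ue=∅
  n4: def={x} ue={g,x}
  n5: def={p} ue={g}

Liveness:
  live n0: ∅→{x}
  live n1: {x}→{g,x}
  live n2: {g}→∅
  live n3: {g,x}→{g,x}
  live n4: {g,x}→{g,x}
  live n5: {g,x}→{g,x}

Interfere edges:
  g: {m,p,r,x}
  m: {g,x}
  p: {g,x}
  r: {g,x}
  x: {g,m,p,r}

N(p) = ["g", "x"]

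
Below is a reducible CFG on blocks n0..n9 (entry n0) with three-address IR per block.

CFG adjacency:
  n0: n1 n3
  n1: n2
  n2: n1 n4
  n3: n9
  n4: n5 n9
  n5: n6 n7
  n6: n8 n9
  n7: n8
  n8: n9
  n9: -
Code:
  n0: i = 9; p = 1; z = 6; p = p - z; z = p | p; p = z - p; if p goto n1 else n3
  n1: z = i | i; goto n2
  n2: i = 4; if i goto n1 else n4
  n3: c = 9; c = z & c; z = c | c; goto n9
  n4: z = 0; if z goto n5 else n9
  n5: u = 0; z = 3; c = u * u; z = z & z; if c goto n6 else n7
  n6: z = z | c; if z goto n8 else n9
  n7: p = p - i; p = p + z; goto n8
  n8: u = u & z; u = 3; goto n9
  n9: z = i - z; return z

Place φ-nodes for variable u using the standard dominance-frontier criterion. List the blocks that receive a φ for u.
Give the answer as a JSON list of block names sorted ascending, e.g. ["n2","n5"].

Answer: ["n9"]

Analysis:
idom tree: n1←n0 n2←n1 n3←n0 n4←n2 n5←n4 n6←n5 n7←n5 n8←n5 n9←n0
Dom∩ at merges:
  n1: preds {n0,n2}: {n0} ∩ {n0,n1,n2} = {n0}; idom=n0
  n8: preds {n6,n7}: {n0,n1,n2,n4,n5,n6} ∩ {n0,n1,n2,n4,n5,n7} = {n0,n1,n2,n4,n5}; idom=n5
  n9: preds {n3,n4,n6,n8}: {n0,n3} ∩ {n0,n1,n2,n4} ∩ {n0,n1,n2,n4,n5,n6} ∩ {n0,n1,n2,n4,n5,n8} = {n0}; idom=n0

DF walk-up:
  n1←n0: walk · to n0
  n1←n2: walk n2→n1 to n0
  n8←n6: walk n6 to n5
  n8←n7: walk n7 to n5
  n9←n3: walk n3 to n0
  n9←n4: walk n4→n2→n1 to n0
  n9←n6: walk n6→n5→n4→n2→n1 to n0
  n9←n8: walk n8→n5→n4→n2→n1 to n0
  n0: DF=∅
  n1: DF={n1,n9}
  n2: DF={n1,n9}
  n3: DF={n9}
  n4: DF={n9}
  n5: DF={n9}
  n6: DF={n8,n9}
  n7: DF={n8}
  n8: DF={n9}
  n9: DF=∅

φ for u: defs {n5,n8}
  DF⁺ = {n9}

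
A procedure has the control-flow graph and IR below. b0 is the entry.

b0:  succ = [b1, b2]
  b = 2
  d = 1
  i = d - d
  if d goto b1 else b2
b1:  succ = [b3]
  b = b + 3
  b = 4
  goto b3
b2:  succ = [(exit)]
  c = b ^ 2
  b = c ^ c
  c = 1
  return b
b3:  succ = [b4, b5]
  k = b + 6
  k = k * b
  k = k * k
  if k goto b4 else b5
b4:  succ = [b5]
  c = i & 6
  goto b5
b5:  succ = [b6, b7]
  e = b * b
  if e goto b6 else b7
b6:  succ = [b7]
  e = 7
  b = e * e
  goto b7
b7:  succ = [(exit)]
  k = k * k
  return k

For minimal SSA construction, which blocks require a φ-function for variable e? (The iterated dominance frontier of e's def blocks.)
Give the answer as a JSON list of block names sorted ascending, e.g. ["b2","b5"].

idom tree: b1←b0 b2←b0 b3←b1 b4←b3 b5←b3 b6←b5 b7←b5
Dom∩ at merges:
  b5: preds {b3,b4}: {b0,b1,b3} ∩ {b0,b1,b3,b4} = {b0,b1,b3}; idom=b3
  b7: preds {b5,b6}: {b0,b1,b3,b5} ∩ {b0,b1,b3,b5,b6} = {b0,b1,b3,b5}; idom=b5

DF derivation:
  join b5 pred b3: · stop@b3
  join b5 pred b4: b4 stop@b3
  join b7 pred b5: · stop@b5
  join b7 pred b6: b6 stop@b5
  b0 → ∅
  b1 → ∅
  b2 → ∅
  b3 → ∅
  b4 → {b5}
  b5 → ∅
  b6 → {b7}
  b7 → ∅

φ for e: defs {b5,b6}
  DF⁺ = {b7}

Answer: ["b7"]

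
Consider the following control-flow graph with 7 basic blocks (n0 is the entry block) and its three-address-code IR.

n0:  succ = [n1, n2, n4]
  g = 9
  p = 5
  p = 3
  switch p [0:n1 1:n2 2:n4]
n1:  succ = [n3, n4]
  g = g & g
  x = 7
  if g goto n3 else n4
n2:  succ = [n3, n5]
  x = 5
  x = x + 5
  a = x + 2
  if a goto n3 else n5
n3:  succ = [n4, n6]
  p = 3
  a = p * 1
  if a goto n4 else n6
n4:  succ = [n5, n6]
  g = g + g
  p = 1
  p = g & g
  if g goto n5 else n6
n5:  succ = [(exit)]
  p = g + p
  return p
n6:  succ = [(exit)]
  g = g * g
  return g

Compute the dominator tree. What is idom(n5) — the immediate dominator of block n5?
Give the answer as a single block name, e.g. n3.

Answer: n0

Working:
idom tree: n1←n0 n2←n0 n3←n0 n4←n0 n5←n0 n6←n0
Dom at joins:
  n3: preds {n1,n2}: {n0,n1} ∩ {n0,n2} = {n0}; idom=n0
  n4: preds {n0,n1,n3}: {n0} ∩ {n0,n1} ∩ {n0,n3} = {n0}; idom=n0
  n5: preds {n2,n4}: {n0,n2} ∩ {n0,n4} = {n0}; idom=n0
  n6: preds {n3,n4}: {n0,n3} ∩ {n0,n4} = {n0}; idom=n0

idom(n5) = n0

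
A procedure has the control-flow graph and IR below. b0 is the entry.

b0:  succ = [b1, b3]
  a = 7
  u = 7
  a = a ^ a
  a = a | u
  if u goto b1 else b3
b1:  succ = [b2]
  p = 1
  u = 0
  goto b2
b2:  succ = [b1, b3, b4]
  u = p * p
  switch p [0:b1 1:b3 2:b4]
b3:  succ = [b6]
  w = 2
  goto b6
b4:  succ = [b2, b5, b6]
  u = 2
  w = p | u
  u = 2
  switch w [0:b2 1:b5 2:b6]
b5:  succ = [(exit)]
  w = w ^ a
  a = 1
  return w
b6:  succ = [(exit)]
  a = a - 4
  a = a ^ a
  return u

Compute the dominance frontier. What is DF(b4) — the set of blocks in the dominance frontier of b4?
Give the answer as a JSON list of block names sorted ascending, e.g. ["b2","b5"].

idom tree: b1←b0 b2←b1 b3←b0 b4←b2 b5←b4 b6←b0
Dom∩ at merges:
  b1: preds {b0,b2}: {b0} ∩ {b0,b1,b2} = {b0}; idom=b0
  b2: preds {b1,b4}: {b0,b1} ∩ {b0,b1,b2,b4} = {b0,b1}; idom=b1
  b3: preds {b0,b2}: {b0} ∩ {b0,b1,b2} = {b0}; idom=b0
  b6: preds {b3,b4}: {b0,b3} ∩ {b0,b1,b2,b4} = {b0}; idom=b0

DF walk-up:
  join b1 pred b0: · stop@b0
  join b1 pred b2: b2→b1 stop@b0
  join b2 pred b1: · stop@b1
  join b2 pred b4: b4→b2 stop@b1
  join b3 pred b0: · stop@b0
  join b3 pred b2: b2→b1 stop@b0
  join b6 pred b3: b3 stop@b0
  join b6 pred b4: b4→b2→b1 stop@b0
  b0: DF=∅
  b1: DF={b1,b3,b6}
  b2: DF={b1,b2,b3,b6}
  b3: DF={b6}
  b4: DF={b2,b6}
  b5: DF=∅
  b6: DF=∅

DF(b4) = ["b2", "b6"]

Answer: ["b2", "b6"]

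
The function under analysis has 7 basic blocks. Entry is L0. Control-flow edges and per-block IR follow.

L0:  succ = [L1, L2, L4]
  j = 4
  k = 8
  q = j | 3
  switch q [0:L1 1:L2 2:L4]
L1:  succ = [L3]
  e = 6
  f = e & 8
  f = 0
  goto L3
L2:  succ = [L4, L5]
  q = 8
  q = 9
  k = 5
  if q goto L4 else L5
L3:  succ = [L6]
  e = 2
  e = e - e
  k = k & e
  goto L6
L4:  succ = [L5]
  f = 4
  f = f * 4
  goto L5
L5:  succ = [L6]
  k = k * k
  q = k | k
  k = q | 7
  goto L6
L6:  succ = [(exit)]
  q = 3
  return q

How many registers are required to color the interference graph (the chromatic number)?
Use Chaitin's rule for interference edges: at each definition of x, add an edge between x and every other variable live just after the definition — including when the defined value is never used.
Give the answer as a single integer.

Block summaries:
  L0: def={j,k,q} ue=∅
  L1: def={e,f} ue=∅
  L2: def={k,q} ue=∅
  L3: def={e,k} ue={k}
  L4: def={f} ue=∅
  L5: def={k,q} ue={k}
  L6: def={q} ue=∅

Liveness:
  live L0: ∅→{k}
  live L1: {k}→{k}
  live L2: ∅→{k}
  live L3: {k}→∅
  live L4: {k}→{k}
  live L5: {k}→∅
  live L6: ∅→∅

Interference:
  e: {k}
  f: {k}
  j: {k}
  k: {e,f,j,q}
  q: {k}

Chromatic number:
  {e,k} pairwise interfere (2-clique) ⇒ χ ≥ 2
  2-colouring: R0={k}  R1={e,f,j,q}
  χ = 2

Answer: 2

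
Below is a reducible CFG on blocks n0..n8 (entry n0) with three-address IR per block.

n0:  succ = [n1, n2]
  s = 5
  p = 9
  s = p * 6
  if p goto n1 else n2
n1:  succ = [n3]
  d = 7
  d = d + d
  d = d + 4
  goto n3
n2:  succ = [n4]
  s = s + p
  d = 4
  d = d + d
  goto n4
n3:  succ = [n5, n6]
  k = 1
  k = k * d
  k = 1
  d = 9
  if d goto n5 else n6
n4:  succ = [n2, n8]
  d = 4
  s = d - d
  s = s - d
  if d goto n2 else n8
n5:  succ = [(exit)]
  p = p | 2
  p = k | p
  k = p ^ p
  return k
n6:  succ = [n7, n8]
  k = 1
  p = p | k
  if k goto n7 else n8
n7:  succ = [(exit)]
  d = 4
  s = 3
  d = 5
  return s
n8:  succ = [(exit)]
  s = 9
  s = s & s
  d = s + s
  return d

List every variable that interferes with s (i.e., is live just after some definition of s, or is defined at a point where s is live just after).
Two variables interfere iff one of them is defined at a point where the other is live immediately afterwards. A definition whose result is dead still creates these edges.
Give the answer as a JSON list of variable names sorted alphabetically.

Answer: ["d", "p"]

Working:
Block summaries:
  n0: def={p,s} ue=∅
  n1: def={d} ue=∅
  n2: def={d,s} ue={p,s}
  n3: def={d,k} ue={d}
  n4: def={d,s} ue=∅
  n5: def={k,p} ue={k,p}
  n6: def={k,p} ue={p}
  n7: def={d,s} ue=∅
  n8: def={d,s} ue=∅

Live sets:
  n0: in=∅ out={p,s}
  n1: in={p} out={d,p}
  n2: in={p,s} out={p}
  n3: in={d,p} out={k,p}
  n4: in={p} out={p,s}
  n5: in={k,p} out=∅
  n6: in={p} out=∅
  n7: in=∅ out=∅
  n8: in=∅ out=∅

Interference:
  d↔{k,p,s}
  k↔{d,p}
  p↔{d,k,s}
  s↔{d,p}

N(s) = ["d", "p"]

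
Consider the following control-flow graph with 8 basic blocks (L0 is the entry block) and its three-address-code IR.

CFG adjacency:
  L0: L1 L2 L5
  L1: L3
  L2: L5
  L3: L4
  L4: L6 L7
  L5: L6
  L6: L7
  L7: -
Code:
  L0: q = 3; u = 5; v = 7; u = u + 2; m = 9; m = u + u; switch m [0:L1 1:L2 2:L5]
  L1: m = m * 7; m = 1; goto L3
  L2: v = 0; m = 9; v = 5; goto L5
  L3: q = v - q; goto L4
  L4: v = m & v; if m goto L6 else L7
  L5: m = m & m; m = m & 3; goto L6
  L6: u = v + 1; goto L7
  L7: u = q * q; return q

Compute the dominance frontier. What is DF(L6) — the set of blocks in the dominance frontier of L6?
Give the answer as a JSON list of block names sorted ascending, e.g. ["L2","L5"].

idom tree: L1←L0 L2←L0 L3←L1 L4←L3 L5←L0 L6←L0 L7←L0
Dom∩ at merges:
  L5: preds {L0,L2}: {L0} ∩ {L0,L2} = {L0}; idom=L0
  L6: preds {L4,L5}: {L0,L1,L3,L4} ∩ {L0,L5} = {L0}; idom=L0
  L7: preds {L4,L6}: {L0,L1,L3,L4} ∩ {L0,L6} = {L0}; idom=L0

Frontier:
  join L5 pred L0: · stop@L0
  join L5 pred L2: L2 stop@L0
  join L6 pred L4: L4→L3→L1 stop@L0
  join L6 pred L5: L5 stop@L0
  join L7 pred L4: L4→L3→L1 stop@L0
  join L7 pred L6: L6 stop@L0
  L0: DF=∅
  L1: DF={L6,L7}
  L2: DF={L5}
  L3: DF={L6,L7}
  L4: DF={L6,L7}
  L5: DF={L6}
  L6: DF={L7}
  L7: DF=∅

DF(L6) = ["L7"]

Answer: ["L7"]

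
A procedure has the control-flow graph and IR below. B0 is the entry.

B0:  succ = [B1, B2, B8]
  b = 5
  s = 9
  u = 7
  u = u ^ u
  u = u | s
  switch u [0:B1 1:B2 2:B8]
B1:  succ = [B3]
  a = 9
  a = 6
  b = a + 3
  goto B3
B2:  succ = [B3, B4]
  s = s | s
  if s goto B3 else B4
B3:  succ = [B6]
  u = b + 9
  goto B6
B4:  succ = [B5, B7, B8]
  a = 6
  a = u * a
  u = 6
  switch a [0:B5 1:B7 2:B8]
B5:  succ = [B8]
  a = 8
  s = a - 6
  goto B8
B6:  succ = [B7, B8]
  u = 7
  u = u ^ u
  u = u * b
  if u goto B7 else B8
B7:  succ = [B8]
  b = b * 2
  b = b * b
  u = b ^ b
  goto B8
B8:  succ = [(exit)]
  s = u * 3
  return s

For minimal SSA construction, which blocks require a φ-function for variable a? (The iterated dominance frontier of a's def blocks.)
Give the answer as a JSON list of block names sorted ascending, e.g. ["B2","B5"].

Answer: ["B3", "B7", "B8"]

Working:
idom tree: B1←B0 B2←B0 B3←B0 B4←B2 B5←B4 B6←B3 B7←B0 B8←B0
Join-block Dom:
  B3: preds {B1,B2}: {B0,B1} ∩ {B0,B2} = {B0}; idom=B0
  B7: preds {B4,B6}: {B0,B2,B4} ∩ {B0,B3,B6} = {B0}; idom=B0
  B8: preds {B0,B4,B5,B6,B7}: {B0} ∩ {B0,B2,B4} ∩ {B0,B2,B4,B5} ∩ {B0,B3,B6} ∩ {B0,B7} = {B0}; idom=B0

Frontier:
  join B3 pred B1: B1 stop@B0
  join B3 pred B2: B2 stop@B0
  join B7 pred B4: B4→B2 stop@B0
  join B7 pred B6: B6→B3 stop@B0
  join B8 pred B0: · stop@B0
  join B8 pred B4: B4→B2 stop@B0
  join B8 pred B5: B5→B4→B2 stop@B0
  join B8 pred B6: B6→B3 stop@B0
  join B8 pred B7: B7 stop@B0
  B0 → ∅
  B1 → {B3}
  B2 → {B3,B7,B8}
  B3 → {B7,B8}
  B4 → {B7,B8}
  B5 → {B8}
  B6 → {B7,B8}
  B7 → {B8}
  B8 → ∅

φ for a: defs {B1,B4,B5}
  DF⁺ = {B3,B7,B8}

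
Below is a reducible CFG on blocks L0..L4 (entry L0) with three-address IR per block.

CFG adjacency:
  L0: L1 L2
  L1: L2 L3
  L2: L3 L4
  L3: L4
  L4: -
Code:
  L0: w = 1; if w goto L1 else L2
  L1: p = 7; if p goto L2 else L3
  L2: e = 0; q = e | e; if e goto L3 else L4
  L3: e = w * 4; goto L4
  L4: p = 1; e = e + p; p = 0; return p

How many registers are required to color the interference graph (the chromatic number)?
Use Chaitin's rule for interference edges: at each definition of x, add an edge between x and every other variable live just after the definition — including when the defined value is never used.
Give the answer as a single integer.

def/use:
  L0: def={w} ue=∅
  L1: def={p} ue=∅
  L2: def={e,q} ue=∅
  L3: def={e} ue={w}
  L4: def={e,p} ue={e}

Live sets:
  live L0: ∅→{w}
  live L1: {w}→{w}
  live L2: {w}→{e,w}
  live L3: {w}→{e}
  live L4: {e}→∅

Interference:
  e: {p,q,w}
  p: {e,w}
  q: {e,w}
  w: {e,p,q}

Registers:
  clique {e,p,w} ⇒ need ≥ 3
  3-colouring: r0={e}  r1={w}  r2={p,q}
  χ = 3

Answer: 3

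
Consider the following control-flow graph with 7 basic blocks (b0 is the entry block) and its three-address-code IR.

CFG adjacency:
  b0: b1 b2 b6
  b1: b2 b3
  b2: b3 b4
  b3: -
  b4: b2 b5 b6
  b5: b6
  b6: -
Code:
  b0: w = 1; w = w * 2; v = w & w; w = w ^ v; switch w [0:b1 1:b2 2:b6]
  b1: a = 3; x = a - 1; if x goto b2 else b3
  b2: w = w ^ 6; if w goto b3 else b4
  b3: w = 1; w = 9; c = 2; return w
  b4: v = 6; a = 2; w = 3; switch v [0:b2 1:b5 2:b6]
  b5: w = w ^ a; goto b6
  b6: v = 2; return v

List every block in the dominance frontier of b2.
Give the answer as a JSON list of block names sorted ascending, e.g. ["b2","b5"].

Answer: ["b2", "b3", "b6"]

Derivation:
idom tree: b1←b0 b2←b0 b3←b0 b4←b2 b5←b4 b6←b0
Dom∩ at merges:
  b2: preds {b0,b1,b4}: {b0} ∩ {b0,b1} ∩ {b0,b2,b4} = {b0}; idom=b0
  b3: preds {b1,b2}: {b0,b1} ∩ {b0,b2} = {b0}; idom=b0
  b6: preds {b0,b4,b5}: {b0} ∩ {b0,b2,b4} ∩ {b0,b2,b4,b5} = {b0}; idom=b0

DF derivation:
  join b2 pred b0: · stop@b0
  join b2 pred b1: b1 stop@b0
  join b2 pred b4: b4→b2 stop@b0
  join b3 pred b1: b1 stop@b0
  join b3 pred b2: b2 stop@b0
  join b6 pred b0: · stop@b0
  join b6 pred b4: b4→b2 stop@b0
  join b6 pred b5: b5→b4→b2 stop@b0
  b0: DF=∅
  b1: DF={b2,b3}
  b2: DF={b2,b3,b6}
  b3: DF=∅
  b4: DF={b2,b6}
  b5: DF={b6}
  b6: DF=∅

DF(b2) = ["b2", "b3", "b6"]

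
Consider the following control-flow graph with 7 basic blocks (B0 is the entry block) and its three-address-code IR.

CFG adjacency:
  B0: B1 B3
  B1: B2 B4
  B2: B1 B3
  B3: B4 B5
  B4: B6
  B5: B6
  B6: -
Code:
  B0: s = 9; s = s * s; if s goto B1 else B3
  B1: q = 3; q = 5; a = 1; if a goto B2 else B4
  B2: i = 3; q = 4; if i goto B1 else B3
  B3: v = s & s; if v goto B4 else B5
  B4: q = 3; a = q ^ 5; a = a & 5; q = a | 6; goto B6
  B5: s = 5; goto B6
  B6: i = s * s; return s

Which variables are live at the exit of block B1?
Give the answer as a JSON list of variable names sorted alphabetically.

Per-block:
  B0: {s} / ∅
  B1: {a,q} / ∅
  B2: {i,q} / ∅
  B3: {v} / {s}
  B4: {a,q} / ∅
  B5: {s} / ∅
  B6: {i} / {s}

Liveness:
  B0: in=∅ out={s}
  B1: in={s} out={s}
  B2: in={s} out={s}
  B3: in={s} out={s}
  B4: in={s} out={s}
  B5: in=∅ out={s}
  B6: in={s} out=∅

live-out(B1) = ["s"]

Answer: ["s"]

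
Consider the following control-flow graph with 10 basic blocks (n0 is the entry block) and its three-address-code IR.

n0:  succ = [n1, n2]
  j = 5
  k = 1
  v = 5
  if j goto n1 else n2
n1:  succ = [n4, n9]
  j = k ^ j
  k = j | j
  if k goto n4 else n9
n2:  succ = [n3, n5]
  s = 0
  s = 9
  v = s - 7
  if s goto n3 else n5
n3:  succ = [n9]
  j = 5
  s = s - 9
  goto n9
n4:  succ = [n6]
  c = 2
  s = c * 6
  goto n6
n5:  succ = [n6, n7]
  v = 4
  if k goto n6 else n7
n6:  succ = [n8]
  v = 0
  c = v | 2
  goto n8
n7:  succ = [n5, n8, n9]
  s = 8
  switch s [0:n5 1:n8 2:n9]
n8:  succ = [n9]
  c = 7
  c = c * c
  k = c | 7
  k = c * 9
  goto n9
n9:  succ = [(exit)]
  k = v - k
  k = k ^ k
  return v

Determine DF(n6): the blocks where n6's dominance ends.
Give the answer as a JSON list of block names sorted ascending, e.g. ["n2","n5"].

idom tree: n1←n0 n2←n0 n3←n2 n4←n1 n5←n2 n6←n0 n7←n5 n8←n0 n9←n0
Dom∩ at merges:
  n5: preds {n2,n7}: {n0,n2} ∩ {n0,n2,n5,n7} = {n0,n2}; idom=n2
  n6: preds {n4,n5}: {n0,n1,n4} ∩ {n0,n2,n5} = {n0}; idom=n0
  n8: preds {n6,n7}: {n0,n6} ∩ {n0,n2,n5,n7} = {n0}; idom=n0
  n9: preds {n1,n3,n7,n8}: {n0,n1} ∩ {n0,n2,n3} ∩ {n0,n2,n5,n7} ∩ {n0,n8} = {n0}; idom=n0

DF derivation:
  n5←n2: walk · to n2
  n5←n7: walk n7→n5 to n2
  n6←n4: walk n4→n1 to n0
  n6←n5: walk n5→n2 to n0
  n8←n6: walk n6 to n0
  n8←n7: walk n7→n5→n2 to n0
  n9←n1: walk n1 to n0
  n9←n3: walk n3→n2 to n0
  n9←n7: walk n7→n5→n2 to n0
  n9←n8: walk n8 to n0
  n0: DF=∅
  n1: DF={n6,n9}
  n2: DF={n6,n8,n9}
  n3: DF={n9}
  n4: DF={n6}
  n5: DF={n5,n6,n8,n9}
  n6: DF={n8}
  n7: DF={n5,n8,n9}
  n8: DF={n9}
  n9: DF=∅

DF(n6) = ["n8"]

Answer: ["n8"]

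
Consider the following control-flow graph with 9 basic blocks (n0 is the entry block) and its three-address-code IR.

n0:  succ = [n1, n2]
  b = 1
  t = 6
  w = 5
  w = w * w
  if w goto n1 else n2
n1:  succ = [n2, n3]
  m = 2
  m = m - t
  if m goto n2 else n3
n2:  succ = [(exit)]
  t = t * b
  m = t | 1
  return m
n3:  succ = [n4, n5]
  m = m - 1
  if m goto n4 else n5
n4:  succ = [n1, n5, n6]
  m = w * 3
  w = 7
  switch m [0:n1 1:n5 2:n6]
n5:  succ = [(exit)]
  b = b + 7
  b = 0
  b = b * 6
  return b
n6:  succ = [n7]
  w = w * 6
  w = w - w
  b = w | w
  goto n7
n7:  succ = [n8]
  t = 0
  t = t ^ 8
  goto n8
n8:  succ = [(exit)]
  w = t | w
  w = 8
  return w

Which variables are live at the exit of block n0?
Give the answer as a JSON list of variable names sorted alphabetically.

Answer: ["b", "t", "w"]

Analysis:
Per-block:
  n0 def {b,t,w} use ∅
  n1 def {m} use {t}
  n2 def {m,t} use {b,t}
  n3 def {m} use {m}
  n4 def {m,w} use {w}
  n5 def {b} use {b}
  n6 def {b,w} use {w}
  n7 def {t} use ∅
  n8 def {w} use {t,w}

Live sets:
  n0: in=∅ out={b,t,w}
  n1: in={b,t,w} out={b,m,t,w}
  n2: in={b,t} out=∅
  n3: in={b,m,t,w} out={b,t,w}
  n4: in={b,t,w} out={b,t,w}
  n5: in={b} out=∅
  n6: in={w} out={w}
  n7: in={w} out={t,w}
  n8: in={t,w} out=∅

live-out(n0) = ["b", "t", "w"]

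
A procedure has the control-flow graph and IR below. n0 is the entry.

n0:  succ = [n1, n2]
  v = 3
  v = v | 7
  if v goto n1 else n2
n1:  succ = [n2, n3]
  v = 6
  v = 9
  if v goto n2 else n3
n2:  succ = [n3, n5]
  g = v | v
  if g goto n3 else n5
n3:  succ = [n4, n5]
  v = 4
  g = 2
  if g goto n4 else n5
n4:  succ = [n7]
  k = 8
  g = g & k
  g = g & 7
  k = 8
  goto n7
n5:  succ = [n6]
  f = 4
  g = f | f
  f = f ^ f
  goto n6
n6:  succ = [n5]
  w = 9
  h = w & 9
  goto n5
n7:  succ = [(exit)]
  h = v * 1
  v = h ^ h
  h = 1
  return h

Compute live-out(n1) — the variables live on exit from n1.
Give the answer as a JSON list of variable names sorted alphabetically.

Block summaries:
  n0: def={v} ue=∅
  n1: def={v} ue=∅
  n2: def={g} ue={v}
  n3: def={g,v} ue=∅
  n4: def={g,k} ue={g}
  n5: def={f,g} ue=∅
  n6: def={h,w} ue=∅
  n7: def={h,v} ue={v}

Live sets:
  n0: in=∅ out={v}
  n1: in=∅ out={v}
  n2: in={v} out=∅
  n3: in=∅ out={g,v}
  n4: in={g,v} out={v}
  n5: in=∅ out=∅
  n6: in=∅ out=∅
  n7: in={v} out=∅

live-out(n1) = ["v"]

Answer: ["v"]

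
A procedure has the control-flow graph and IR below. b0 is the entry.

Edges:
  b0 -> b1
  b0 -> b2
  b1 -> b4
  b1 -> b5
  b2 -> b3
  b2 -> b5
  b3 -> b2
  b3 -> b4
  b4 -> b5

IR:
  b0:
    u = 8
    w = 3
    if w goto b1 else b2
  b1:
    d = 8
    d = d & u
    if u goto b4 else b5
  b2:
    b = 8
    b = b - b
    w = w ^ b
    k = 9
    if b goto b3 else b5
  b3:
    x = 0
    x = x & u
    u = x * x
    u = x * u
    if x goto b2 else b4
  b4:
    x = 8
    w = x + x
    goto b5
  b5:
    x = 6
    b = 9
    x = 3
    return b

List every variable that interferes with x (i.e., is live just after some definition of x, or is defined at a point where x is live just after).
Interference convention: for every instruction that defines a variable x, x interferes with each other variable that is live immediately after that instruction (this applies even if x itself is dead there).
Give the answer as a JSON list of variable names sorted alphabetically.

Answer: ["b", "u", "w"]

Analysis:
Per-block:
  b0 def {u,w} use ∅
  b1 def {d} use {u}
  b2 def {b,k,w} use {w}
  b3 def {u,x} use {u}
  b4 def {w,x} use ∅
  b5 def {b,x} use ∅

Live sets:
  live b0: ∅→{u,w}
  live b1: {u}→∅
  live b2: {u,w}→{u,w}
  live b3: {u,w}→{u,w}
  live b4: ∅→∅
  live b5: ∅→∅

Interfere edges:
  b: {k,u,w,x}
  d: {u}
  k: {b,u,w}
  u: {b,d,k,w,x}
  w: {b,k,u,x}
  x: {b,u,w}

N(x) = ["b", "u", "w"]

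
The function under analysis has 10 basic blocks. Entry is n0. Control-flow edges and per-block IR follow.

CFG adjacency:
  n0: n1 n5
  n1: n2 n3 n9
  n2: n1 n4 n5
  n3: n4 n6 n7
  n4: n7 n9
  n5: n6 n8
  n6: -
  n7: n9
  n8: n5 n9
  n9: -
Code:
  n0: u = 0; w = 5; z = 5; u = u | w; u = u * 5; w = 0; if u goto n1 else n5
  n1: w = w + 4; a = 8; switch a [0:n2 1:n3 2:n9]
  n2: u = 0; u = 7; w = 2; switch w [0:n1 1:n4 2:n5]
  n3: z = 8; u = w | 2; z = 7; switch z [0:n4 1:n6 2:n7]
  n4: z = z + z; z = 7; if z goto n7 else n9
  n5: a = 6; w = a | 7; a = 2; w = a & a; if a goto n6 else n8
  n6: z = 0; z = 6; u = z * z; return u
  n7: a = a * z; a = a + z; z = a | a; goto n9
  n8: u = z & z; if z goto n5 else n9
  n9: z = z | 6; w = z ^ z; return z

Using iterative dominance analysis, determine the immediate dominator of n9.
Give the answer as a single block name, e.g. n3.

Answer: n0

Derivation:
idom tree: n1←n0 n2←n1 n3←n1 n4←n1 n5←n0 n6←n0 n7←n1 n8←n5 n9←n0
Join-block Dom:
  n1: preds {n0,n2}: {n0} ∩ {n0,n1,n2} = {n0}; idom=n0
  n4: preds {n2,n3}: {n0,n1,n2} ∩ {n0,n1,n3} = {n0,n1}; idom=n1
  n5: preds {n0,n2,n8}: {n0} ∩ {n0,n1,n2} ∩ {n0,n5,n8} = {n0}; idom=n0
  n6: preds {n3,n5}: {n0,n1,n3} ∩ {n0,n5} = {n0}; idom=n0
  n7: preds {n3,n4}: {n0,n1,n3} ∩ {n0,n1,n4} = {n0,n1}; idom=n1
  n9: preds {n1,n4,n7,n8}: {n0,n1} ∩ {n0,n1,n4} ∩ {n0,n1,n7} ∩ {n0,n5,n8} = {n0}; idom=n0

idom(n9) = n0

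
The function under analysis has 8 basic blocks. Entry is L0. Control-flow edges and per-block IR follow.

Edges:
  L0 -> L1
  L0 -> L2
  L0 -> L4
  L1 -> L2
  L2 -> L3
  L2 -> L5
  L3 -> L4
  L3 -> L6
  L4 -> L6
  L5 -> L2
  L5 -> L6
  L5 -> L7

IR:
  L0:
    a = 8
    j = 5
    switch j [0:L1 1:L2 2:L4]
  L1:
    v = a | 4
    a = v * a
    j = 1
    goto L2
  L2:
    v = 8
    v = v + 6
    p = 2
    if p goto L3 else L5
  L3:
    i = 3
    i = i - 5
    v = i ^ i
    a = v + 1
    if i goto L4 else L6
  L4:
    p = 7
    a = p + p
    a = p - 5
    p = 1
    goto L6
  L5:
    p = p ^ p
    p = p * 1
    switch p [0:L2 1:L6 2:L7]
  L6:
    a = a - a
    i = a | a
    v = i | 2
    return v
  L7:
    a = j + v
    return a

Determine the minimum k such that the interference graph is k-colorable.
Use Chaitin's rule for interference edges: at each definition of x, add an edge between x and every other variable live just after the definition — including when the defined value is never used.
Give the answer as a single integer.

Per-block:
  L0: def={a,j} ue=∅
  L1: def={a,j,v} ue={a}
  L2: def={p,v} ue=∅
  L3: def={a,i,v} ue=∅
  L4: def={a,p} ue=∅
  L5: def={p} ue={p}
  L6: def={a,i,v} ue={a}
  L7: def={a} ue={j,v}

Liveness:
  live L0: ∅→{a,j}
  live L1: {a}→{a,j}
  live L2: {a,j}→{a,j,p,v}
  live L3: ∅→{a}
  live L4: ∅→{a}
  live L5: {a,j,p,v}→{a,j,v}
  live L6: {a}→∅
  live L7: {j,v}→∅

Interference:
  a — {i,j,p,v}
  i — {a,v}
  j — {a,p,v}
  p — {a,j,v}
  v — {a,i,j,p}

Chromatic number:
  clique {a,j,p,v} ⇒ need ≥ 4
  4-colouring: R0={a}  R1={v}  R2={i,j}  R3={p}
  χ = 4

Answer: 4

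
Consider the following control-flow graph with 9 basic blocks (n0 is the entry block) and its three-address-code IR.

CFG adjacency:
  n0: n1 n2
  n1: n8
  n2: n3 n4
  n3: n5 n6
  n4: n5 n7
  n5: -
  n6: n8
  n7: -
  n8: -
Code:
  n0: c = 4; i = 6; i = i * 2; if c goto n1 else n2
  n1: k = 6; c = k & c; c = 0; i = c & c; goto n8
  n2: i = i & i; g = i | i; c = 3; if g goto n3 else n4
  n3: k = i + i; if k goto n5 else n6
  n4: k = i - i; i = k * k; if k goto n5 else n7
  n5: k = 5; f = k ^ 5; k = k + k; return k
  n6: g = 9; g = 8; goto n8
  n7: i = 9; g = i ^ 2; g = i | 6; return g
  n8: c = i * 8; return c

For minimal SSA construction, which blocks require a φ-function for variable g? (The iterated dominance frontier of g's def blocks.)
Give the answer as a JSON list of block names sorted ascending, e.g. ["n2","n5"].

Answer: ["n8"]

Derivation:
idom tree: n1←n0 n2←n0 n3←n2 n4←n2 n5←n2 n6←n3 n7←n4 n8←n0
Dom at joins:
  n5: preds {n3,n4}: {n0,n2,n3} ∩ {n0,n2,n4} = {n0,n2}; idom=n2
  n8: preds {n1,n6}: {n0,n1} ∩ {n0,n2,n3,n6} = {n0}; idom=n0

DF derivation:
  join n5 pred n3: n3 stop@n2
  join n5 pred n4: n4 stop@n2
  join n8 pred n1: n1 stop@n0
  join n8 pred n6: n6→n3→n2 stop@n0
  n0 → ∅
  n1 → {n8}
  n2 → {n8}
  n3 → {n5,n8}
  n4 → {n5}
  n5 → ∅
  n6 → {n8}
  n7 → ∅
  n8 → ∅

φ for g: defs {n2,n6,n7}
  DF⁺ = {n8}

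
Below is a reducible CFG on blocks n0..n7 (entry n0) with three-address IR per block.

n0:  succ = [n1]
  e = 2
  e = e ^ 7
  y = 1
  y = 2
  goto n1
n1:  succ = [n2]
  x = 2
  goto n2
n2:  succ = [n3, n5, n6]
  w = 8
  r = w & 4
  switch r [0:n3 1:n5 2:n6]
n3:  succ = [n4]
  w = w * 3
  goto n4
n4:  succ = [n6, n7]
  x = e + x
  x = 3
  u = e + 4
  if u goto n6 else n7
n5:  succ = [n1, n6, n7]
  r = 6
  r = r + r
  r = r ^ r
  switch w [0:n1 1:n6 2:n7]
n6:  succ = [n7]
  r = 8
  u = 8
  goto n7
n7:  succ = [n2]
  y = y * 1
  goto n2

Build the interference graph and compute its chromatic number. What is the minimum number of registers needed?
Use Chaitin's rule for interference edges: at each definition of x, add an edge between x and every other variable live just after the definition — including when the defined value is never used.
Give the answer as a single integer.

Answer: 5

Working:
def/use:
  n0: {e,y} / ∅
  n1: {x} / ∅
  n2: {r,w} / ∅
  n3: {w} / {w}
  n4: {u,x} / {e,x}
  n5: {r} / {w}
  n6: {r,u} / ∅
  n7: {y} / {y}

Live sets:
  live n0: ∅→{e,y}
  live n1: {e,y}→{e,x,y}
  live n2: {e,x,y}→{e,w,x,y}
  live n3: {e,w,x,y}→{e,x,y}
  live n4: {e,x,y}→{e,x,y}
  live n5: {e,w,x,y}→{e,x,y}
  live n6: {e,x,y}→{e,x,y}
  live n7: {e,x,y}→{e,x,y}

Interference:
  e — {r,u,w,x,y}
  r — {e,w,x,y}
  u — {e,x,y}
  w — {e,r,x,y}
  x — {e,r,u,w,y}
  y — {e,r,u,w,x}

Registers:
  clique {e,r,w,x,y} ⇒ need ≥ 5
  5-colouring: c0={e}  c1={x}  c2={y}  c3={r,u}  c4={w}
  χ = 5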